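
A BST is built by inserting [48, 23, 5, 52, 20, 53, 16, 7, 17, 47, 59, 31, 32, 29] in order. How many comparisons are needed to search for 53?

Search path for 53: 48 -> 52 -> 53
Found: True
Comparisons: 3


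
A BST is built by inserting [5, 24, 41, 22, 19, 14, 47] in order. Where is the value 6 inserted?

Starting tree (level order): [5, None, 24, 22, 41, 19, None, None, 47, 14]
Insertion path: 5 -> 24 -> 22 -> 19 -> 14
Result: insert 6 as left child of 14
Final tree (level order): [5, None, 24, 22, 41, 19, None, None, 47, 14, None, None, None, 6]


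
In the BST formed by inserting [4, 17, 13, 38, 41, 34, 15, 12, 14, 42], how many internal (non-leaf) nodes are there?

Tree built from: [4, 17, 13, 38, 41, 34, 15, 12, 14, 42]
Tree (level-order array): [4, None, 17, 13, 38, 12, 15, 34, 41, None, None, 14, None, None, None, None, 42]
Rule: An internal node has at least one child.
Per-node child counts:
  node 4: 1 child(ren)
  node 17: 2 child(ren)
  node 13: 2 child(ren)
  node 12: 0 child(ren)
  node 15: 1 child(ren)
  node 14: 0 child(ren)
  node 38: 2 child(ren)
  node 34: 0 child(ren)
  node 41: 1 child(ren)
  node 42: 0 child(ren)
Matching nodes: [4, 17, 13, 15, 38, 41]
Count of internal (non-leaf) nodes: 6


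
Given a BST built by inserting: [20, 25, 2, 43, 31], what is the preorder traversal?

Tree insertion order: [20, 25, 2, 43, 31]
Tree (level-order array): [20, 2, 25, None, None, None, 43, 31]
Preorder traversal: [20, 2, 25, 43, 31]


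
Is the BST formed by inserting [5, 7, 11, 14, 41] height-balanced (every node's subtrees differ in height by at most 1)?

Tree (level-order array): [5, None, 7, None, 11, None, 14, None, 41]
Definition: a tree is height-balanced if, at every node, |h(left) - h(right)| <= 1 (empty subtree has height -1).
Bottom-up per-node check:
  node 41: h_left=-1, h_right=-1, diff=0 [OK], height=0
  node 14: h_left=-1, h_right=0, diff=1 [OK], height=1
  node 11: h_left=-1, h_right=1, diff=2 [FAIL (|-1-1|=2 > 1)], height=2
  node 7: h_left=-1, h_right=2, diff=3 [FAIL (|-1-2|=3 > 1)], height=3
  node 5: h_left=-1, h_right=3, diff=4 [FAIL (|-1-3|=4 > 1)], height=4
Node 11 violates the condition: |-1 - 1| = 2 > 1.
Result: Not balanced


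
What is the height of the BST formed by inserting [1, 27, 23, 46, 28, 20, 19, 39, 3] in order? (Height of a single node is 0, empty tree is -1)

Insertion order: [1, 27, 23, 46, 28, 20, 19, 39, 3]
Tree (level-order array): [1, None, 27, 23, 46, 20, None, 28, None, 19, None, None, 39, 3]
Compute height bottom-up (empty subtree = -1):
  height(3) = 1 + max(-1, -1) = 0
  height(19) = 1 + max(0, -1) = 1
  height(20) = 1 + max(1, -1) = 2
  height(23) = 1 + max(2, -1) = 3
  height(39) = 1 + max(-1, -1) = 0
  height(28) = 1 + max(-1, 0) = 1
  height(46) = 1 + max(1, -1) = 2
  height(27) = 1 + max(3, 2) = 4
  height(1) = 1 + max(-1, 4) = 5
Height = 5


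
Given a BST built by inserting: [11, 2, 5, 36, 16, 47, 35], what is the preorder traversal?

Tree insertion order: [11, 2, 5, 36, 16, 47, 35]
Tree (level-order array): [11, 2, 36, None, 5, 16, 47, None, None, None, 35]
Preorder traversal: [11, 2, 5, 36, 16, 35, 47]


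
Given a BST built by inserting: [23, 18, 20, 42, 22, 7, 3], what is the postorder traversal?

Tree insertion order: [23, 18, 20, 42, 22, 7, 3]
Tree (level-order array): [23, 18, 42, 7, 20, None, None, 3, None, None, 22]
Postorder traversal: [3, 7, 22, 20, 18, 42, 23]


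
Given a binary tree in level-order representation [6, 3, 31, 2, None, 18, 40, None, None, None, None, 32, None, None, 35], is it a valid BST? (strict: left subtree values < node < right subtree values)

Level-order array: [6, 3, 31, 2, None, 18, 40, None, None, None, None, 32, None, None, 35]
Validate using subtree bounds (lo, hi): at each node, require lo < value < hi,
then recurse left with hi=value and right with lo=value.
Preorder trace (stopping at first violation):
  at node 6 with bounds (-inf, +inf): OK
  at node 3 with bounds (-inf, 6): OK
  at node 2 with bounds (-inf, 3): OK
  at node 31 with bounds (6, +inf): OK
  at node 18 with bounds (6, 31): OK
  at node 40 with bounds (31, +inf): OK
  at node 32 with bounds (31, 40): OK
  at node 35 with bounds (32, 40): OK
No violation found at any node.
Result: Valid BST


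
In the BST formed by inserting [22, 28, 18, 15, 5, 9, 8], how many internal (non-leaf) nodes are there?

Tree built from: [22, 28, 18, 15, 5, 9, 8]
Tree (level-order array): [22, 18, 28, 15, None, None, None, 5, None, None, 9, 8]
Rule: An internal node has at least one child.
Per-node child counts:
  node 22: 2 child(ren)
  node 18: 1 child(ren)
  node 15: 1 child(ren)
  node 5: 1 child(ren)
  node 9: 1 child(ren)
  node 8: 0 child(ren)
  node 28: 0 child(ren)
Matching nodes: [22, 18, 15, 5, 9]
Count of internal (non-leaf) nodes: 5


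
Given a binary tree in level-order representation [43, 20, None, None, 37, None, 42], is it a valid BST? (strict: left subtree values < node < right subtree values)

Level-order array: [43, 20, None, None, 37, None, 42]
Validate using subtree bounds (lo, hi): at each node, require lo < value < hi,
then recurse left with hi=value and right with lo=value.
Preorder trace (stopping at first violation):
  at node 43 with bounds (-inf, +inf): OK
  at node 20 with bounds (-inf, 43): OK
  at node 37 with bounds (20, 43): OK
  at node 42 with bounds (37, 43): OK
No violation found at any node.
Result: Valid BST


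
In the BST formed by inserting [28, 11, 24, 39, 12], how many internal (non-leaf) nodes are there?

Tree built from: [28, 11, 24, 39, 12]
Tree (level-order array): [28, 11, 39, None, 24, None, None, 12]
Rule: An internal node has at least one child.
Per-node child counts:
  node 28: 2 child(ren)
  node 11: 1 child(ren)
  node 24: 1 child(ren)
  node 12: 0 child(ren)
  node 39: 0 child(ren)
Matching nodes: [28, 11, 24]
Count of internal (non-leaf) nodes: 3


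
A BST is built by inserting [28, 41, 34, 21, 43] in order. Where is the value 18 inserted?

Starting tree (level order): [28, 21, 41, None, None, 34, 43]
Insertion path: 28 -> 21
Result: insert 18 as left child of 21
Final tree (level order): [28, 21, 41, 18, None, 34, 43]


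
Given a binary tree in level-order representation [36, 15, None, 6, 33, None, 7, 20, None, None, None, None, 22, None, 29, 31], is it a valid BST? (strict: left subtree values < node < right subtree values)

Level-order array: [36, 15, None, 6, 33, None, 7, 20, None, None, None, None, 22, None, 29, 31]
Validate using subtree bounds (lo, hi): at each node, require lo < value < hi,
then recurse left with hi=value and right with lo=value.
Preorder trace (stopping at first violation):
  at node 36 with bounds (-inf, +inf): OK
  at node 15 with bounds (-inf, 36): OK
  at node 6 with bounds (-inf, 15): OK
  at node 7 with bounds (6, 15): OK
  at node 33 with bounds (15, 36): OK
  at node 20 with bounds (15, 33): OK
  at node 22 with bounds (20, 33): OK
  at node 29 with bounds (22, 33): OK
  at node 31 with bounds (22, 29): VIOLATION
Node 31 violates its bound: not (22 < 31 < 29).
Result: Not a valid BST


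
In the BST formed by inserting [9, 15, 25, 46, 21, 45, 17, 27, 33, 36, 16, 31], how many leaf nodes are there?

Tree built from: [9, 15, 25, 46, 21, 45, 17, 27, 33, 36, 16, 31]
Tree (level-order array): [9, None, 15, None, 25, 21, 46, 17, None, 45, None, 16, None, 27, None, None, None, None, 33, 31, 36]
Rule: A leaf has 0 children.
Per-node child counts:
  node 9: 1 child(ren)
  node 15: 1 child(ren)
  node 25: 2 child(ren)
  node 21: 1 child(ren)
  node 17: 1 child(ren)
  node 16: 0 child(ren)
  node 46: 1 child(ren)
  node 45: 1 child(ren)
  node 27: 1 child(ren)
  node 33: 2 child(ren)
  node 31: 0 child(ren)
  node 36: 0 child(ren)
Matching nodes: [16, 31, 36]
Count of leaf nodes: 3


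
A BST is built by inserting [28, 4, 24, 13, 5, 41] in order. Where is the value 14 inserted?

Starting tree (level order): [28, 4, 41, None, 24, None, None, 13, None, 5]
Insertion path: 28 -> 4 -> 24 -> 13
Result: insert 14 as right child of 13
Final tree (level order): [28, 4, 41, None, 24, None, None, 13, None, 5, 14]


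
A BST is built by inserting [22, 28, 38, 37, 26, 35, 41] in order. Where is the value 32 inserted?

Starting tree (level order): [22, None, 28, 26, 38, None, None, 37, 41, 35]
Insertion path: 22 -> 28 -> 38 -> 37 -> 35
Result: insert 32 as left child of 35
Final tree (level order): [22, None, 28, 26, 38, None, None, 37, 41, 35, None, None, None, 32]


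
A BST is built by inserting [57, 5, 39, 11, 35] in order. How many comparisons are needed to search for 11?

Search path for 11: 57 -> 5 -> 39 -> 11
Found: True
Comparisons: 4


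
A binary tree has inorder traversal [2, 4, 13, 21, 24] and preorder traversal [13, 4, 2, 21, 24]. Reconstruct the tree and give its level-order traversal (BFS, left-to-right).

Inorder:  [2, 4, 13, 21, 24]
Preorder: [13, 4, 2, 21, 24]
Algorithm: preorder visits root first, so consume preorder in order;
for each root, split the current inorder slice at that value into
left-subtree inorder and right-subtree inorder, then recurse.
Recursive splits:
  root=13; inorder splits into left=[2, 4], right=[21, 24]
  root=4; inorder splits into left=[2], right=[]
  root=2; inorder splits into left=[], right=[]
  root=21; inorder splits into left=[], right=[24]
  root=24; inorder splits into left=[], right=[]
Reconstructed level-order: [13, 4, 21, 2, 24]


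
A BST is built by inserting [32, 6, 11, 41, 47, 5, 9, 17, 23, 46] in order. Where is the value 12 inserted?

Starting tree (level order): [32, 6, 41, 5, 11, None, 47, None, None, 9, 17, 46, None, None, None, None, 23]
Insertion path: 32 -> 6 -> 11 -> 17
Result: insert 12 as left child of 17
Final tree (level order): [32, 6, 41, 5, 11, None, 47, None, None, 9, 17, 46, None, None, None, 12, 23]


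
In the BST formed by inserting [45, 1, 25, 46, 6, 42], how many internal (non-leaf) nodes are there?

Tree built from: [45, 1, 25, 46, 6, 42]
Tree (level-order array): [45, 1, 46, None, 25, None, None, 6, 42]
Rule: An internal node has at least one child.
Per-node child counts:
  node 45: 2 child(ren)
  node 1: 1 child(ren)
  node 25: 2 child(ren)
  node 6: 0 child(ren)
  node 42: 0 child(ren)
  node 46: 0 child(ren)
Matching nodes: [45, 1, 25]
Count of internal (non-leaf) nodes: 3


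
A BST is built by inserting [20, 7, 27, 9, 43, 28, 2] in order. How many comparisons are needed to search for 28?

Search path for 28: 20 -> 27 -> 43 -> 28
Found: True
Comparisons: 4


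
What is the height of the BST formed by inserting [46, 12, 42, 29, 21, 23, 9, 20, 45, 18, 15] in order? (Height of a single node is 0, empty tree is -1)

Insertion order: [46, 12, 42, 29, 21, 23, 9, 20, 45, 18, 15]
Tree (level-order array): [46, 12, None, 9, 42, None, None, 29, 45, 21, None, None, None, 20, 23, 18, None, None, None, 15]
Compute height bottom-up (empty subtree = -1):
  height(9) = 1 + max(-1, -1) = 0
  height(15) = 1 + max(-1, -1) = 0
  height(18) = 1 + max(0, -1) = 1
  height(20) = 1 + max(1, -1) = 2
  height(23) = 1 + max(-1, -1) = 0
  height(21) = 1 + max(2, 0) = 3
  height(29) = 1 + max(3, -1) = 4
  height(45) = 1 + max(-1, -1) = 0
  height(42) = 1 + max(4, 0) = 5
  height(12) = 1 + max(0, 5) = 6
  height(46) = 1 + max(6, -1) = 7
Height = 7


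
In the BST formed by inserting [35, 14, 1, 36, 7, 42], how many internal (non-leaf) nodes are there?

Tree built from: [35, 14, 1, 36, 7, 42]
Tree (level-order array): [35, 14, 36, 1, None, None, 42, None, 7]
Rule: An internal node has at least one child.
Per-node child counts:
  node 35: 2 child(ren)
  node 14: 1 child(ren)
  node 1: 1 child(ren)
  node 7: 0 child(ren)
  node 36: 1 child(ren)
  node 42: 0 child(ren)
Matching nodes: [35, 14, 1, 36]
Count of internal (non-leaf) nodes: 4


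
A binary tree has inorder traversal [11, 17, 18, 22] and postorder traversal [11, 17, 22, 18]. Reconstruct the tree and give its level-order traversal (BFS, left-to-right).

Inorder:   [11, 17, 18, 22]
Postorder: [11, 17, 22, 18]
Algorithm: postorder visits root last, so walk postorder right-to-left;
each value is the root of the current inorder slice — split it at that
value, recurse on the right subtree first, then the left.
Recursive splits:
  root=18; inorder splits into left=[11, 17], right=[22]
  root=22; inorder splits into left=[], right=[]
  root=17; inorder splits into left=[11], right=[]
  root=11; inorder splits into left=[], right=[]
Reconstructed level-order: [18, 17, 22, 11]


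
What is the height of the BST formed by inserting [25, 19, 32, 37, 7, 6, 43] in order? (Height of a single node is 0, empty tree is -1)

Insertion order: [25, 19, 32, 37, 7, 6, 43]
Tree (level-order array): [25, 19, 32, 7, None, None, 37, 6, None, None, 43]
Compute height bottom-up (empty subtree = -1):
  height(6) = 1 + max(-1, -1) = 0
  height(7) = 1 + max(0, -1) = 1
  height(19) = 1 + max(1, -1) = 2
  height(43) = 1 + max(-1, -1) = 0
  height(37) = 1 + max(-1, 0) = 1
  height(32) = 1 + max(-1, 1) = 2
  height(25) = 1 + max(2, 2) = 3
Height = 3


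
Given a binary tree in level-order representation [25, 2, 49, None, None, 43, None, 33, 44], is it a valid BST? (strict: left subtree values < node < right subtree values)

Level-order array: [25, 2, 49, None, None, 43, None, 33, 44]
Validate using subtree bounds (lo, hi): at each node, require lo < value < hi,
then recurse left with hi=value and right with lo=value.
Preorder trace (stopping at first violation):
  at node 25 with bounds (-inf, +inf): OK
  at node 2 with bounds (-inf, 25): OK
  at node 49 with bounds (25, +inf): OK
  at node 43 with bounds (25, 49): OK
  at node 33 with bounds (25, 43): OK
  at node 44 with bounds (43, 49): OK
No violation found at any node.
Result: Valid BST


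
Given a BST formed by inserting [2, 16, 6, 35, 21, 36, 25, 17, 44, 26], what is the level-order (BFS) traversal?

Tree insertion order: [2, 16, 6, 35, 21, 36, 25, 17, 44, 26]
Tree (level-order array): [2, None, 16, 6, 35, None, None, 21, 36, 17, 25, None, 44, None, None, None, 26]
BFS from the root, enqueuing left then right child of each popped node:
  queue [2] -> pop 2, enqueue [16], visited so far: [2]
  queue [16] -> pop 16, enqueue [6, 35], visited so far: [2, 16]
  queue [6, 35] -> pop 6, enqueue [none], visited so far: [2, 16, 6]
  queue [35] -> pop 35, enqueue [21, 36], visited so far: [2, 16, 6, 35]
  queue [21, 36] -> pop 21, enqueue [17, 25], visited so far: [2, 16, 6, 35, 21]
  queue [36, 17, 25] -> pop 36, enqueue [44], visited so far: [2, 16, 6, 35, 21, 36]
  queue [17, 25, 44] -> pop 17, enqueue [none], visited so far: [2, 16, 6, 35, 21, 36, 17]
  queue [25, 44] -> pop 25, enqueue [26], visited so far: [2, 16, 6, 35, 21, 36, 17, 25]
  queue [44, 26] -> pop 44, enqueue [none], visited so far: [2, 16, 6, 35, 21, 36, 17, 25, 44]
  queue [26] -> pop 26, enqueue [none], visited so far: [2, 16, 6, 35, 21, 36, 17, 25, 44, 26]
Result: [2, 16, 6, 35, 21, 36, 17, 25, 44, 26]


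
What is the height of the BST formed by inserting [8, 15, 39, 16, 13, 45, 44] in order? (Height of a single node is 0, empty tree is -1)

Insertion order: [8, 15, 39, 16, 13, 45, 44]
Tree (level-order array): [8, None, 15, 13, 39, None, None, 16, 45, None, None, 44]
Compute height bottom-up (empty subtree = -1):
  height(13) = 1 + max(-1, -1) = 0
  height(16) = 1 + max(-1, -1) = 0
  height(44) = 1 + max(-1, -1) = 0
  height(45) = 1 + max(0, -1) = 1
  height(39) = 1 + max(0, 1) = 2
  height(15) = 1 + max(0, 2) = 3
  height(8) = 1 + max(-1, 3) = 4
Height = 4


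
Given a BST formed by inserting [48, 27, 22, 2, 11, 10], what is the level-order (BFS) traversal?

Tree insertion order: [48, 27, 22, 2, 11, 10]
Tree (level-order array): [48, 27, None, 22, None, 2, None, None, 11, 10]
BFS from the root, enqueuing left then right child of each popped node:
  queue [48] -> pop 48, enqueue [27], visited so far: [48]
  queue [27] -> pop 27, enqueue [22], visited so far: [48, 27]
  queue [22] -> pop 22, enqueue [2], visited so far: [48, 27, 22]
  queue [2] -> pop 2, enqueue [11], visited so far: [48, 27, 22, 2]
  queue [11] -> pop 11, enqueue [10], visited so far: [48, 27, 22, 2, 11]
  queue [10] -> pop 10, enqueue [none], visited so far: [48, 27, 22, 2, 11, 10]
Result: [48, 27, 22, 2, 11, 10]


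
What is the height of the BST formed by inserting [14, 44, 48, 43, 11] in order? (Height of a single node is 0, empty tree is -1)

Insertion order: [14, 44, 48, 43, 11]
Tree (level-order array): [14, 11, 44, None, None, 43, 48]
Compute height bottom-up (empty subtree = -1):
  height(11) = 1 + max(-1, -1) = 0
  height(43) = 1 + max(-1, -1) = 0
  height(48) = 1 + max(-1, -1) = 0
  height(44) = 1 + max(0, 0) = 1
  height(14) = 1 + max(0, 1) = 2
Height = 2


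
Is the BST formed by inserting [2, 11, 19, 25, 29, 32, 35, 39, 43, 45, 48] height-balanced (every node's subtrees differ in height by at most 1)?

Tree (level-order array): [2, None, 11, None, 19, None, 25, None, 29, None, 32, None, 35, None, 39, None, 43, None, 45, None, 48]
Definition: a tree is height-balanced if, at every node, |h(left) - h(right)| <= 1 (empty subtree has height -1).
Bottom-up per-node check:
  node 48: h_left=-1, h_right=-1, diff=0 [OK], height=0
  node 45: h_left=-1, h_right=0, diff=1 [OK], height=1
  node 43: h_left=-1, h_right=1, diff=2 [FAIL (|-1-1|=2 > 1)], height=2
  node 39: h_left=-1, h_right=2, diff=3 [FAIL (|-1-2|=3 > 1)], height=3
  node 35: h_left=-1, h_right=3, diff=4 [FAIL (|-1-3|=4 > 1)], height=4
  node 32: h_left=-1, h_right=4, diff=5 [FAIL (|-1-4|=5 > 1)], height=5
  node 29: h_left=-1, h_right=5, diff=6 [FAIL (|-1-5|=6 > 1)], height=6
  node 25: h_left=-1, h_right=6, diff=7 [FAIL (|-1-6|=7 > 1)], height=7
  node 19: h_left=-1, h_right=7, diff=8 [FAIL (|-1-7|=8 > 1)], height=8
  node 11: h_left=-1, h_right=8, diff=9 [FAIL (|-1-8|=9 > 1)], height=9
  node 2: h_left=-1, h_right=9, diff=10 [FAIL (|-1-9|=10 > 1)], height=10
Node 43 violates the condition: |-1 - 1| = 2 > 1.
Result: Not balanced


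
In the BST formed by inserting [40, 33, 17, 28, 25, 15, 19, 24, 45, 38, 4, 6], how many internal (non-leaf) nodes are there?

Tree built from: [40, 33, 17, 28, 25, 15, 19, 24, 45, 38, 4, 6]
Tree (level-order array): [40, 33, 45, 17, 38, None, None, 15, 28, None, None, 4, None, 25, None, None, 6, 19, None, None, None, None, 24]
Rule: An internal node has at least one child.
Per-node child counts:
  node 40: 2 child(ren)
  node 33: 2 child(ren)
  node 17: 2 child(ren)
  node 15: 1 child(ren)
  node 4: 1 child(ren)
  node 6: 0 child(ren)
  node 28: 1 child(ren)
  node 25: 1 child(ren)
  node 19: 1 child(ren)
  node 24: 0 child(ren)
  node 38: 0 child(ren)
  node 45: 0 child(ren)
Matching nodes: [40, 33, 17, 15, 4, 28, 25, 19]
Count of internal (non-leaf) nodes: 8


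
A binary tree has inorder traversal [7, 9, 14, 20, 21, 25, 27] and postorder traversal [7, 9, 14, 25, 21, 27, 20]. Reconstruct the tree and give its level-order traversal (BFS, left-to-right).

Inorder:   [7, 9, 14, 20, 21, 25, 27]
Postorder: [7, 9, 14, 25, 21, 27, 20]
Algorithm: postorder visits root last, so walk postorder right-to-left;
each value is the root of the current inorder slice — split it at that
value, recurse on the right subtree first, then the left.
Recursive splits:
  root=20; inorder splits into left=[7, 9, 14], right=[21, 25, 27]
  root=27; inorder splits into left=[21, 25], right=[]
  root=21; inorder splits into left=[], right=[25]
  root=25; inorder splits into left=[], right=[]
  root=14; inorder splits into left=[7, 9], right=[]
  root=9; inorder splits into left=[7], right=[]
  root=7; inorder splits into left=[], right=[]
Reconstructed level-order: [20, 14, 27, 9, 21, 7, 25]


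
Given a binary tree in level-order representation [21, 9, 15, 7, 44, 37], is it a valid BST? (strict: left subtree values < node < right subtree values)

Level-order array: [21, 9, 15, 7, 44, 37]
Validate using subtree bounds (lo, hi): at each node, require lo < value < hi,
then recurse left with hi=value and right with lo=value.
Preorder trace (stopping at first violation):
  at node 21 with bounds (-inf, +inf): OK
  at node 9 with bounds (-inf, 21): OK
  at node 7 with bounds (-inf, 9): OK
  at node 44 with bounds (9, 21): VIOLATION
Node 44 violates its bound: not (9 < 44 < 21).
Result: Not a valid BST


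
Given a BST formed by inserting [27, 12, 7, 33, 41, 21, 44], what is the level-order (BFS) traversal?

Tree insertion order: [27, 12, 7, 33, 41, 21, 44]
Tree (level-order array): [27, 12, 33, 7, 21, None, 41, None, None, None, None, None, 44]
BFS from the root, enqueuing left then right child of each popped node:
  queue [27] -> pop 27, enqueue [12, 33], visited so far: [27]
  queue [12, 33] -> pop 12, enqueue [7, 21], visited so far: [27, 12]
  queue [33, 7, 21] -> pop 33, enqueue [41], visited so far: [27, 12, 33]
  queue [7, 21, 41] -> pop 7, enqueue [none], visited so far: [27, 12, 33, 7]
  queue [21, 41] -> pop 21, enqueue [none], visited so far: [27, 12, 33, 7, 21]
  queue [41] -> pop 41, enqueue [44], visited so far: [27, 12, 33, 7, 21, 41]
  queue [44] -> pop 44, enqueue [none], visited so far: [27, 12, 33, 7, 21, 41, 44]
Result: [27, 12, 33, 7, 21, 41, 44]


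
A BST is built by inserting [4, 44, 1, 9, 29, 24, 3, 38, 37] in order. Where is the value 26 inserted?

Starting tree (level order): [4, 1, 44, None, 3, 9, None, None, None, None, 29, 24, 38, None, None, 37]
Insertion path: 4 -> 44 -> 9 -> 29 -> 24
Result: insert 26 as right child of 24
Final tree (level order): [4, 1, 44, None, 3, 9, None, None, None, None, 29, 24, 38, None, 26, 37]


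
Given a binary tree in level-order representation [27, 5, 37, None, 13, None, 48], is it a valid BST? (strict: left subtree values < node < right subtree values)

Level-order array: [27, 5, 37, None, 13, None, 48]
Validate using subtree bounds (lo, hi): at each node, require lo < value < hi,
then recurse left with hi=value and right with lo=value.
Preorder trace (stopping at first violation):
  at node 27 with bounds (-inf, +inf): OK
  at node 5 with bounds (-inf, 27): OK
  at node 13 with bounds (5, 27): OK
  at node 37 with bounds (27, +inf): OK
  at node 48 with bounds (37, +inf): OK
No violation found at any node.
Result: Valid BST


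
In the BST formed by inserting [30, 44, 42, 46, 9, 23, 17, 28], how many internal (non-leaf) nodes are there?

Tree built from: [30, 44, 42, 46, 9, 23, 17, 28]
Tree (level-order array): [30, 9, 44, None, 23, 42, 46, 17, 28]
Rule: An internal node has at least one child.
Per-node child counts:
  node 30: 2 child(ren)
  node 9: 1 child(ren)
  node 23: 2 child(ren)
  node 17: 0 child(ren)
  node 28: 0 child(ren)
  node 44: 2 child(ren)
  node 42: 0 child(ren)
  node 46: 0 child(ren)
Matching nodes: [30, 9, 23, 44]
Count of internal (non-leaf) nodes: 4


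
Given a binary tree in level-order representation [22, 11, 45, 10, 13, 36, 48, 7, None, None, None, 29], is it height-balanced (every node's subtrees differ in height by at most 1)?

Tree (level-order array): [22, 11, 45, 10, 13, 36, 48, 7, None, None, None, 29]
Definition: a tree is height-balanced if, at every node, |h(left) - h(right)| <= 1 (empty subtree has height -1).
Bottom-up per-node check:
  node 7: h_left=-1, h_right=-1, diff=0 [OK], height=0
  node 10: h_left=0, h_right=-1, diff=1 [OK], height=1
  node 13: h_left=-1, h_right=-1, diff=0 [OK], height=0
  node 11: h_left=1, h_right=0, diff=1 [OK], height=2
  node 29: h_left=-1, h_right=-1, diff=0 [OK], height=0
  node 36: h_left=0, h_right=-1, diff=1 [OK], height=1
  node 48: h_left=-1, h_right=-1, diff=0 [OK], height=0
  node 45: h_left=1, h_right=0, diff=1 [OK], height=2
  node 22: h_left=2, h_right=2, diff=0 [OK], height=3
All nodes satisfy the balance condition.
Result: Balanced


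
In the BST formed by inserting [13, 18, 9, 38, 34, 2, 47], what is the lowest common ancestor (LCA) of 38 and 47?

Tree insertion order: [13, 18, 9, 38, 34, 2, 47]
Tree (level-order array): [13, 9, 18, 2, None, None, 38, None, None, 34, 47]
In a BST, the LCA of p=38, q=47 is the first node v on the
root-to-leaf path with p <= v <= q (go left if both < v, right if both > v).
Walk from root:
  at 13: both 38 and 47 > 13, go right
  at 18: both 38 and 47 > 18, go right
  at 38: 38 <= 38 <= 47, this is the LCA
LCA = 38


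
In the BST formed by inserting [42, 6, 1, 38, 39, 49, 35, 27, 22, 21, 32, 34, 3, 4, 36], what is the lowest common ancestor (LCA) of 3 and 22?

Tree insertion order: [42, 6, 1, 38, 39, 49, 35, 27, 22, 21, 32, 34, 3, 4, 36]
Tree (level-order array): [42, 6, 49, 1, 38, None, None, None, 3, 35, 39, None, 4, 27, 36, None, None, None, None, 22, 32, None, None, 21, None, None, 34]
In a BST, the LCA of p=3, q=22 is the first node v on the
root-to-leaf path with p <= v <= q (go left if both < v, right if both > v).
Walk from root:
  at 42: both 3 and 22 < 42, go left
  at 6: 3 <= 6 <= 22, this is the LCA
LCA = 6


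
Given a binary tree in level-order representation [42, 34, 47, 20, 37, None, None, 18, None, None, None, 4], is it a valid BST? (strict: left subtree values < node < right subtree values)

Level-order array: [42, 34, 47, 20, 37, None, None, 18, None, None, None, 4]
Validate using subtree bounds (lo, hi): at each node, require lo < value < hi,
then recurse left with hi=value and right with lo=value.
Preorder trace (stopping at first violation):
  at node 42 with bounds (-inf, +inf): OK
  at node 34 with bounds (-inf, 42): OK
  at node 20 with bounds (-inf, 34): OK
  at node 18 with bounds (-inf, 20): OK
  at node 4 with bounds (-inf, 18): OK
  at node 37 with bounds (34, 42): OK
  at node 47 with bounds (42, +inf): OK
No violation found at any node.
Result: Valid BST


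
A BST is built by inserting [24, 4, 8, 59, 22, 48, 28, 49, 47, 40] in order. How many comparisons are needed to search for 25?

Search path for 25: 24 -> 59 -> 48 -> 28
Found: False
Comparisons: 4


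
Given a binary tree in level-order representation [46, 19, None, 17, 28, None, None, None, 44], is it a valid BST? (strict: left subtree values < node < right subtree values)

Level-order array: [46, 19, None, 17, 28, None, None, None, 44]
Validate using subtree bounds (lo, hi): at each node, require lo < value < hi,
then recurse left with hi=value and right with lo=value.
Preorder trace (stopping at first violation):
  at node 46 with bounds (-inf, +inf): OK
  at node 19 with bounds (-inf, 46): OK
  at node 17 with bounds (-inf, 19): OK
  at node 28 with bounds (19, 46): OK
  at node 44 with bounds (28, 46): OK
No violation found at any node.
Result: Valid BST


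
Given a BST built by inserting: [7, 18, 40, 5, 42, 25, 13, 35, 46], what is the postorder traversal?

Tree insertion order: [7, 18, 40, 5, 42, 25, 13, 35, 46]
Tree (level-order array): [7, 5, 18, None, None, 13, 40, None, None, 25, 42, None, 35, None, 46]
Postorder traversal: [5, 13, 35, 25, 46, 42, 40, 18, 7]


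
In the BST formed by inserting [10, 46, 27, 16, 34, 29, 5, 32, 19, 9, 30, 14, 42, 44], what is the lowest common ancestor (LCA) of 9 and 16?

Tree insertion order: [10, 46, 27, 16, 34, 29, 5, 32, 19, 9, 30, 14, 42, 44]
Tree (level-order array): [10, 5, 46, None, 9, 27, None, None, None, 16, 34, 14, 19, 29, 42, None, None, None, None, None, 32, None, 44, 30]
In a BST, the LCA of p=9, q=16 is the first node v on the
root-to-leaf path with p <= v <= q (go left if both < v, right if both > v).
Walk from root:
  at 10: 9 <= 10 <= 16, this is the LCA
LCA = 10


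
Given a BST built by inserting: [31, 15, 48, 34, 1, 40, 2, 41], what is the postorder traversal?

Tree insertion order: [31, 15, 48, 34, 1, 40, 2, 41]
Tree (level-order array): [31, 15, 48, 1, None, 34, None, None, 2, None, 40, None, None, None, 41]
Postorder traversal: [2, 1, 15, 41, 40, 34, 48, 31]


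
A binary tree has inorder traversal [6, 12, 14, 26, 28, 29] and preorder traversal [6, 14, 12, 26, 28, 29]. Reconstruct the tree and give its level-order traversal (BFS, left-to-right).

Inorder:  [6, 12, 14, 26, 28, 29]
Preorder: [6, 14, 12, 26, 28, 29]
Algorithm: preorder visits root first, so consume preorder in order;
for each root, split the current inorder slice at that value into
left-subtree inorder and right-subtree inorder, then recurse.
Recursive splits:
  root=6; inorder splits into left=[], right=[12, 14, 26, 28, 29]
  root=14; inorder splits into left=[12], right=[26, 28, 29]
  root=12; inorder splits into left=[], right=[]
  root=26; inorder splits into left=[], right=[28, 29]
  root=28; inorder splits into left=[], right=[29]
  root=29; inorder splits into left=[], right=[]
Reconstructed level-order: [6, 14, 12, 26, 28, 29]


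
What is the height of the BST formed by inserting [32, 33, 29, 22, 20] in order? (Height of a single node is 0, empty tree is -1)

Insertion order: [32, 33, 29, 22, 20]
Tree (level-order array): [32, 29, 33, 22, None, None, None, 20]
Compute height bottom-up (empty subtree = -1):
  height(20) = 1 + max(-1, -1) = 0
  height(22) = 1 + max(0, -1) = 1
  height(29) = 1 + max(1, -1) = 2
  height(33) = 1 + max(-1, -1) = 0
  height(32) = 1 + max(2, 0) = 3
Height = 3


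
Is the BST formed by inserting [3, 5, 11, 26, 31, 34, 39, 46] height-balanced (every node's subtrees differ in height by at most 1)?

Tree (level-order array): [3, None, 5, None, 11, None, 26, None, 31, None, 34, None, 39, None, 46]
Definition: a tree is height-balanced if, at every node, |h(left) - h(right)| <= 1 (empty subtree has height -1).
Bottom-up per-node check:
  node 46: h_left=-1, h_right=-1, diff=0 [OK], height=0
  node 39: h_left=-1, h_right=0, diff=1 [OK], height=1
  node 34: h_left=-1, h_right=1, diff=2 [FAIL (|-1-1|=2 > 1)], height=2
  node 31: h_left=-1, h_right=2, diff=3 [FAIL (|-1-2|=3 > 1)], height=3
  node 26: h_left=-1, h_right=3, diff=4 [FAIL (|-1-3|=4 > 1)], height=4
  node 11: h_left=-1, h_right=4, diff=5 [FAIL (|-1-4|=5 > 1)], height=5
  node 5: h_left=-1, h_right=5, diff=6 [FAIL (|-1-5|=6 > 1)], height=6
  node 3: h_left=-1, h_right=6, diff=7 [FAIL (|-1-6|=7 > 1)], height=7
Node 34 violates the condition: |-1 - 1| = 2 > 1.
Result: Not balanced


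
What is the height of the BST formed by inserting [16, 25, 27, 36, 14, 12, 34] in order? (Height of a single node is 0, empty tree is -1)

Insertion order: [16, 25, 27, 36, 14, 12, 34]
Tree (level-order array): [16, 14, 25, 12, None, None, 27, None, None, None, 36, 34]
Compute height bottom-up (empty subtree = -1):
  height(12) = 1 + max(-1, -1) = 0
  height(14) = 1 + max(0, -1) = 1
  height(34) = 1 + max(-1, -1) = 0
  height(36) = 1 + max(0, -1) = 1
  height(27) = 1 + max(-1, 1) = 2
  height(25) = 1 + max(-1, 2) = 3
  height(16) = 1 + max(1, 3) = 4
Height = 4


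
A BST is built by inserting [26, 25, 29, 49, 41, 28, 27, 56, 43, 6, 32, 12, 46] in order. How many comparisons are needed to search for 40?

Search path for 40: 26 -> 29 -> 49 -> 41 -> 32
Found: False
Comparisons: 5


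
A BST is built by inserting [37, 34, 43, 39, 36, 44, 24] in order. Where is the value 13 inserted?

Starting tree (level order): [37, 34, 43, 24, 36, 39, 44]
Insertion path: 37 -> 34 -> 24
Result: insert 13 as left child of 24
Final tree (level order): [37, 34, 43, 24, 36, 39, 44, 13]


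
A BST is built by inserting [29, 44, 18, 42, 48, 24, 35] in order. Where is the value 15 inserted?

Starting tree (level order): [29, 18, 44, None, 24, 42, 48, None, None, 35]
Insertion path: 29 -> 18
Result: insert 15 as left child of 18
Final tree (level order): [29, 18, 44, 15, 24, 42, 48, None, None, None, None, 35]


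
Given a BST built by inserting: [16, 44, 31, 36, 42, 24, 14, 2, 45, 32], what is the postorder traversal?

Tree insertion order: [16, 44, 31, 36, 42, 24, 14, 2, 45, 32]
Tree (level-order array): [16, 14, 44, 2, None, 31, 45, None, None, 24, 36, None, None, None, None, 32, 42]
Postorder traversal: [2, 14, 24, 32, 42, 36, 31, 45, 44, 16]


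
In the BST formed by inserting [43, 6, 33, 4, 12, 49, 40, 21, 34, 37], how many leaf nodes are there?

Tree built from: [43, 6, 33, 4, 12, 49, 40, 21, 34, 37]
Tree (level-order array): [43, 6, 49, 4, 33, None, None, None, None, 12, 40, None, 21, 34, None, None, None, None, 37]
Rule: A leaf has 0 children.
Per-node child counts:
  node 43: 2 child(ren)
  node 6: 2 child(ren)
  node 4: 0 child(ren)
  node 33: 2 child(ren)
  node 12: 1 child(ren)
  node 21: 0 child(ren)
  node 40: 1 child(ren)
  node 34: 1 child(ren)
  node 37: 0 child(ren)
  node 49: 0 child(ren)
Matching nodes: [4, 21, 37, 49]
Count of leaf nodes: 4


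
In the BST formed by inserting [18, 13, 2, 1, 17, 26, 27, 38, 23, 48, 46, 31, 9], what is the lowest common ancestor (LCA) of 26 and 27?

Tree insertion order: [18, 13, 2, 1, 17, 26, 27, 38, 23, 48, 46, 31, 9]
Tree (level-order array): [18, 13, 26, 2, 17, 23, 27, 1, 9, None, None, None, None, None, 38, None, None, None, None, 31, 48, None, None, 46]
In a BST, the LCA of p=26, q=27 is the first node v on the
root-to-leaf path with p <= v <= q (go left if both < v, right if both > v).
Walk from root:
  at 18: both 26 and 27 > 18, go right
  at 26: 26 <= 26 <= 27, this is the LCA
LCA = 26


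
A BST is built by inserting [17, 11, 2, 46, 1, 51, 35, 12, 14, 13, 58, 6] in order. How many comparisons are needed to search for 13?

Search path for 13: 17 -> 11 -> 12 -> 14 -> 13
Found: True
Comparisons: 5


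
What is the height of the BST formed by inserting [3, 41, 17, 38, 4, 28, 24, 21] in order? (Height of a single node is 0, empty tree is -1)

Insertion order: [3, 41, 17, 38, 4, 28, 24, 21]
Tree (level-order array): [3, None, 41, 17, None, 4, 38, None, None, 28, None, 24, None, 21]
Compute height bottom-up (empty subtree = -1):
  height(4) = 1 + max(-1, -1) = 0
  height(21) = 1 + max(-1, -1) = 0
  height(24) = 1 + max(0, -1) = 1
  height(28) = 1 + max(1, -1) = 2
  height(38) = 1 + max(2, -1) = 3
  height(17) = 1 + max(0, 3) = 4
  height(41) = 1 + max(4, -1) = 5
  height(3) = 1 + max(-1, 5) = 6
Height = 6


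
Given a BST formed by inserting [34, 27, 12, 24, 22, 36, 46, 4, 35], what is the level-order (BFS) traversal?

Tree insertion order: [34, 27, 12, 24, 22, 36, 46, 4, 35]
Tree (level-order array): [34, 27, 36, 12, None, 35, 46, 4, 24, None, None, None, None, None, None, 22]
BFS from the root, enqueuing left then right child of each popped node:
  queue [34] -> pop 34, enqueue [27, 36], visited so far: [34]
  queue [27, 36] -> pop 27, enqueue [12], visited so far: [34, 27]
  queue [36, 12] -> pop 36, enqueue [35, 46], visited so far: [34, 27, 36]
  queue [12, 35, 46] -> pop 12, enqueue [4, 24], visited so far: [34, 27, 36, 12]
  queue [35, 46, 4, 24] -> pop 35, enqueue [none], visited so far: [34, 27, 36, 12, 35]
  queue [46, 4, 24] -> pop 46, enqueue [none], visited so far: [34, 27, 36, 12, 35, 46]
  queue [4, 24] -> pop 4, enqueue [none], visited so far: [34, 27, 36, 12, 35, 46, 4]
  queue [24] -> pop 24, enqueue [22], visited so far: [34, 27, 36, 12, 35, 46, 4, 24]
  queue [22] -> pop 22, enqueue [none], visited so far: [34, 27, 36, 12, 35, 46, 4, 24, 22]
Result: [34, 27, 36, 12, 35, 46, 4, 24, 22]


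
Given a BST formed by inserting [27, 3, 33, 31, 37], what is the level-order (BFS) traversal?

Tree insertion order: [27, 3, 33, 31, 37]
Tree (level-order array): [27, 3, 33, None, None, 31, 37]
BFS from the root, enqueuing left then right child of each popped node:
  queue [27] -> pop 27, enqueue [3, 33], visited so far: [27]
  queue [3, 33] -> pop 3, enqueue [none], visited so far: [27, 3]
  queue [33] -> pop 33, enqueue [31, 37], visited so far: [27, 3, 33]
  queue [31, 37] -> pop 31, enqueue [none], visited so far: [27, 3, 33, 31]
  queue [37] -> pop 37, enqueue [none], visited so far: [27, 3, 33, 31, 37]
Result: [27, 3, 33, 31, 37]


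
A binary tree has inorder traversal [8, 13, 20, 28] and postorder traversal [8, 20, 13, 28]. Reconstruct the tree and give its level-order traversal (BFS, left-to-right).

Inorder:   [8, 13, 20, 28]
Postorder: [8, 20, 13, 28]
Algorithm: postorder visits root last, so walk postorder right-to-left;
each value is the root of the current inorder slice — split it at that
value, recurse on the right subtree first, then the left.
Recursive splits:
  root=28; inorder splits into left=[8, 13, 20], right=[]
  root=13; inorder splits into left=[8], right=[20]
  root=20; inorder splits into left=[], right=[]
  root=8; inorder splits into left=[], right=[]
Reconstructed level-order: [28, 13, 8, 20]


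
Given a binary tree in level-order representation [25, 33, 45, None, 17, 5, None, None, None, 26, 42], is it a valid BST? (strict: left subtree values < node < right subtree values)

Level-order array: [25, 33, 45, None, 17, 5, None, None, None, 26, 42]
Validate using subtree bounds (lo, hi): at each node, require lo < value < hi,
then recurse left with hi=value and right with lo=value.
Preorder trace (stopping at first violation):
  at node 25 with bounds (-inf, +inf): OK
  at node 33 with bounds (-inf, 25): VIOLATION
Node 33 violates its bound: not (-inf < 33 < 25).
Result: Not a valid BST


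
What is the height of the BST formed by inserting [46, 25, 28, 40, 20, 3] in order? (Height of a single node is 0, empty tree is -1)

Insertion order: [46, 25, 28, 40, 20, 3]
Tree (level-order array): [46, 25, None, 20, 28, 3, None, None, 40]
Compute height bottom-up (empty subtree = -1):
  height(3) = 1 + max(-1, -1) = 0
  height(20) = 1 + max(0, -1) = 1
  height(40) = 1 + max(-1, -1) = 0
  height(28) = 1 + max(-1, 0) = 1
  height(25) = 1 + max(1, 1) = 2
  height(46) = 1 + max(2, -1) = 3
Height = 3


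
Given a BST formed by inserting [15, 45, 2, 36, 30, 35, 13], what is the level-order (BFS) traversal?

Tree insertion order: [15, 45, 2, 36, 30, 35, 13]
Tree (level-order array): [15, 2, 45, None, 13, 36, None, None, None, 30, None, None, 35]
BFS from the root, enqueuing left then right child of each popped node:
  queue [15] -> pop 15, enqueue [2, 45], visited so far: [15]
  queue [2, 45] -> pop 2, enqueue [13], visited so far: [15, 2]
  queue [45, 13] -> pop 45, enqueue [36], visited so far: [15, 2, 45]
  queue [13, 36] -> pop 13, enqueue [none], visited so far: [15, 2, 45, 13]
  queue [36] -> pop 36, enqueue [30], visited so far: [15, 2, 45, 13, 36]
  queue [30] -> pop 30, enqueue [35], visited so far: [15, 2, 45, 13, 36, 30]
  queue [35] -> pop 35, enqueue [none], visited so far: [15, 2, 45, 13, 36, 30, 35]
Result: [15, 2, 45, 13, 36, 30, 35]


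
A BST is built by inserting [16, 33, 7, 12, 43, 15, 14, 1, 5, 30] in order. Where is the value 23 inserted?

Starting tree (level order): [16, 7, 33, 1, 12, 30, 43, None, 5, None, 15, None, None, None, None, None, None, 14]
Insertion path: 16 -> 33 -> 30
Result: insert 23 as left child of 30
Final tree (level order): [16, 7, 33, 1, 12, 30, 43, None, 5, None, 15, 23, None, None, None, None, None, 14]


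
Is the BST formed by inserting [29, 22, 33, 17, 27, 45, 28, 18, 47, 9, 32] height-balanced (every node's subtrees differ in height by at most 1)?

Tree (level-order array): [29, 22, 33, 17, 27, 32, 45, 9, 18, None, 28, None, None, None, 47]
Definition: a tree is height-balanced if, at every node, |h(left) - h(right)| <= 1 (empty subtree has height -1).
Bottom-up per-node check:
  node 9: h_left=-1, h_right=-1, diff=0 [OK], height=0
  node 18: h_left=-1, h_right=-1, diff=0 [OK], height=0
  node 17: h_left=0, h_right=0, diff=0 [OK], height=1
  node 28: h_left=-1, h_right=-1, diff=0 [OK], height=0
  node 27: h_left=-1, h_right=0, diff=1 [OK], height=1
  node 22: h_left=1, h_right=1, diff=0 [OK], height=2
  node 32: h_left=-1, h_right=-1, diff=0 [OK], height=0
  node 47: h_left=-1, h_right=-1, diff=0 [OK], height=0
  node 45: h_left=-1, h_right=0, diff=1 [OK], height=1
  node 33: h_left=0, h_right=1, diff=1 [OK], height=2
  node 29: h_left=2, h_right=2, diff=0 [OK], height=3
All nodes satisfy the balance condition.
Result: Balanced


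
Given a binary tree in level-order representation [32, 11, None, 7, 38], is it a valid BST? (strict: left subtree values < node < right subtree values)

Level-order array: [32, 11, None, 7, 38]
Validate using subtree bounds (lo, hi): at each node, require lo < value < hi,
then recurse left with hi=value and right with lo=value.
Preorder trace (stopping at first violation):
  at node 32 with bounds (-inf, +inf): OK
  at node 11 with bounds (-inf, 32): OK
  at node 7 with bounds (-inf, 11): OK
  at node 38 with bounds (11, 32): VIOLATION
Node 38 violates its bound: not (11 < 38 < 32).
Result: Not a valid BST
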